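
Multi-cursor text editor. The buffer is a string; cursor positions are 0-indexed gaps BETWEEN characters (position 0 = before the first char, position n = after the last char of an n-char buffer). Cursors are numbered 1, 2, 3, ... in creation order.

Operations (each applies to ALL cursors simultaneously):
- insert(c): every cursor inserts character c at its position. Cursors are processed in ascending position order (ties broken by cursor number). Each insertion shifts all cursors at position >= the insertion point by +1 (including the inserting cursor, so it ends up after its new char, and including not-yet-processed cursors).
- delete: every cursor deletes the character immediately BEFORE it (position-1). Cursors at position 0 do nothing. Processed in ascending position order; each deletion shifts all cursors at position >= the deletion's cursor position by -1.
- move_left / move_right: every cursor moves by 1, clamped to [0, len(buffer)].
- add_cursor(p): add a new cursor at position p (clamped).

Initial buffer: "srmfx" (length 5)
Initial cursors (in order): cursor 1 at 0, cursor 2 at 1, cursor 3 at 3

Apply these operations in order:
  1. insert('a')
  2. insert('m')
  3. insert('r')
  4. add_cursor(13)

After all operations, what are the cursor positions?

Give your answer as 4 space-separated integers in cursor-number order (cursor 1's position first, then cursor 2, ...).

After op 1 (insert('a')): buffer="asarmafx" (len 8), cursors c1@1 c2@3 c3@6, authorship 1.2..3..
After op 2 (insert('m')): buffer="amsamrmamfx" (len 11), cursors c1@2 c2@5 c3@9, authorship 11.22..33..
After op 3 (insert('r')): buffer="amrsamrrmamrfx" (len 14), cursors c1@3 c2@7 c3@12, authorship 111.222..333..
After op 4 (add_cursor(13)): buffer="amrsamrrmamrfx" (len 14), cursors c1@3 c2@7 c3@12 c4@13, authorship 111.222..333..

Answer: 3 7 12 13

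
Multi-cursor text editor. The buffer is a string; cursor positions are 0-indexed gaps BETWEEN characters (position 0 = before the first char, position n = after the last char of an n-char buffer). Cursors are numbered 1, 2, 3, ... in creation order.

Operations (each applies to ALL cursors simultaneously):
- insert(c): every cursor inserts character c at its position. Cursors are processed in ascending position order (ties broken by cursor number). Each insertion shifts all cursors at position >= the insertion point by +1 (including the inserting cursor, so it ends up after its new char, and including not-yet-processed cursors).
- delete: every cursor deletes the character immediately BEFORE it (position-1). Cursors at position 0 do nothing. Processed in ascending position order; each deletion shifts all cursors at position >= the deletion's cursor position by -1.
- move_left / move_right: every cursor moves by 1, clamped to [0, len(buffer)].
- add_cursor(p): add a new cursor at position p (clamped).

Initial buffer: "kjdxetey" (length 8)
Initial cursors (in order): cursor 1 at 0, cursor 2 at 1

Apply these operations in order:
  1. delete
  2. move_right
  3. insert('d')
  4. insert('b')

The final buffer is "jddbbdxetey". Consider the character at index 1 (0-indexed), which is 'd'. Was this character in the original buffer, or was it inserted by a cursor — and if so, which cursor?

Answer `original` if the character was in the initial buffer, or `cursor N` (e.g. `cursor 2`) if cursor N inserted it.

After op 1 (delete): buffer="jdxetey" (len 7), cursors c1@0 c2@0, authorship .......
After op 2 (move_right): buffer="jdxetey" (len 7), cursors c1@1 c2@1, authorship .......
After op 3 (insert('d')): buffer="jdddxetey" (len 9), cursors c1@3 c2@3, authorship .12......
After op 4 (insert('b')): buffer="jddbbdxetey" (len 11), cursors c1@5 c2@5, authorship .1212......
Authorship (.=original, N=cursor N): . 1 2 1 2 . . . . . .
Index 1: author = 1

Answer: cursor 1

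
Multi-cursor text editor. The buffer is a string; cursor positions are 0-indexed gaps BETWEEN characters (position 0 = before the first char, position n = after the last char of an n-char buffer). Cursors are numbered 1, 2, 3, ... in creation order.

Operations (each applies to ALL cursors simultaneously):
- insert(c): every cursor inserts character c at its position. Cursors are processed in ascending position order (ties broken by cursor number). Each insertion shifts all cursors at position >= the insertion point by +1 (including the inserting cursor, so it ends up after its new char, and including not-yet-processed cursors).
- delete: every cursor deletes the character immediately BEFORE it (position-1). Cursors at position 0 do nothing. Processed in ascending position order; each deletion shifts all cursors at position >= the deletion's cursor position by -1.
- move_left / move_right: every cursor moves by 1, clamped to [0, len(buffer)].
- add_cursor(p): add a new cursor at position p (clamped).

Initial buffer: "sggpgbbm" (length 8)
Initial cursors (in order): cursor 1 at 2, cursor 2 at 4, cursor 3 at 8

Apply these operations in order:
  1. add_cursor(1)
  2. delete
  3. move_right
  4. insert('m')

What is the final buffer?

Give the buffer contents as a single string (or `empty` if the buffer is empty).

After op 1 (add_cursor(1)): buffer="sggpgbbm" (len 8), cursors c4@1 c1@2 c2@4 c3@8, authorship ........
After op 2 (delete): buffer="ggbb" (len 4), cursors c1@0 c4@0 c2@1 c3@4, authorship ....
After op 3 (move_right): buffer="ggbb" (len 4), cursors c1@1 c4@1 c2@2 c3@4, authorship ....
After op 4 (insert('m')): buffer="gmmgmbbm" (len 8), cursors c1@3 c4@3 c2@5 c3@8, authorship .14.2..3

Answer: gmmgmbbm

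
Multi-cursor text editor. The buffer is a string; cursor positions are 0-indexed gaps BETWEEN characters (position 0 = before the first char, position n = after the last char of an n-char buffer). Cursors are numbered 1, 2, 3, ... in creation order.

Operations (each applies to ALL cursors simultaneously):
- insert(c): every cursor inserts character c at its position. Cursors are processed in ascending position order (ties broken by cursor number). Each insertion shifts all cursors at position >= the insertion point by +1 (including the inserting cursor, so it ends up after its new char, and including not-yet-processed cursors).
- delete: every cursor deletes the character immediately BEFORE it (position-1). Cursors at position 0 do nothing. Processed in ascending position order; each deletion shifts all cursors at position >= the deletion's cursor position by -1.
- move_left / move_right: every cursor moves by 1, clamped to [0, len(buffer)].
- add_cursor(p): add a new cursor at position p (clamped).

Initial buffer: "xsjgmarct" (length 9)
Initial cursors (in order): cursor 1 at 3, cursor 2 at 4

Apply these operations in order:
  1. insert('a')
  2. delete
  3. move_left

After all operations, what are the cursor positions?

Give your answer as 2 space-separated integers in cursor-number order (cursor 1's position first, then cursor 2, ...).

Answer: 2 3

Derivation:
After op 1 (insert('a')): buffer="xsjagamarct" (len 11), cursors c1@4 c2@6, authorship ...1.2.....
After op 2 (delete): buffer="xsjgmarct" (len 9), cursors c1@3 c2@4, authorship .........
After op 3 (move_left): buffer="xsjgmarct" (len 9), cursors c1@2 c2@3, authorship .........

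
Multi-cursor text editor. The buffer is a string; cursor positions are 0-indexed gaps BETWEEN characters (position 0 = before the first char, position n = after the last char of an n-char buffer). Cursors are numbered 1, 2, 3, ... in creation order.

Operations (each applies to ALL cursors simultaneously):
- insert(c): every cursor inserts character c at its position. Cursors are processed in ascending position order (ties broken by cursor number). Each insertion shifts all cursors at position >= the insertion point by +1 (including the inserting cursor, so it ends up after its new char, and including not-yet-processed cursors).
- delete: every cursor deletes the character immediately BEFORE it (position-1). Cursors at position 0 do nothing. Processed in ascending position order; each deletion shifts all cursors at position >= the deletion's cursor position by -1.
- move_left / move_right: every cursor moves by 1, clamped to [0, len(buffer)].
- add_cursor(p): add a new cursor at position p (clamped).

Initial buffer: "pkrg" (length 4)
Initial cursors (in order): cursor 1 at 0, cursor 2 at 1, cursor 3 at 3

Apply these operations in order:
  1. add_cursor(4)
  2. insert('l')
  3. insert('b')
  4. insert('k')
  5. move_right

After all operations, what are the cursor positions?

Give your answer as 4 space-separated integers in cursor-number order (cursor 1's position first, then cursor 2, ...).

Answer: 4 8 13 16

Derivation:
After op 1 (add_cursor(4)): buffer="pkrg" (len 4), cursors c1@0 c2@1 c3@3 c4@4, authorship ....
After op 2 (insert('l')): buffer="lplkrlgl" (len 8), cursors c1@1 c2@3 c3@6 c4@8, authorship 1.2..3.4
After op 3 (insert('b')): buffer="lbplbkrlbglb" (len 12), cursors c1@2 c2@5 c3@9 c4@12, authorship 11.22..33.44
After op 4 (insert('k')): buffer="lbkplbkkrlbkglbk" (len 16), cursors c1@3 c2@7 c3@12 c4@16, authorship 111.222..333.444
After op 5 (move_right): buffer="lbkplbkkrlbkglbk" (len 16), cursors c1@4 c2@8 c3@13 c4@16, authorship 111.222..333.444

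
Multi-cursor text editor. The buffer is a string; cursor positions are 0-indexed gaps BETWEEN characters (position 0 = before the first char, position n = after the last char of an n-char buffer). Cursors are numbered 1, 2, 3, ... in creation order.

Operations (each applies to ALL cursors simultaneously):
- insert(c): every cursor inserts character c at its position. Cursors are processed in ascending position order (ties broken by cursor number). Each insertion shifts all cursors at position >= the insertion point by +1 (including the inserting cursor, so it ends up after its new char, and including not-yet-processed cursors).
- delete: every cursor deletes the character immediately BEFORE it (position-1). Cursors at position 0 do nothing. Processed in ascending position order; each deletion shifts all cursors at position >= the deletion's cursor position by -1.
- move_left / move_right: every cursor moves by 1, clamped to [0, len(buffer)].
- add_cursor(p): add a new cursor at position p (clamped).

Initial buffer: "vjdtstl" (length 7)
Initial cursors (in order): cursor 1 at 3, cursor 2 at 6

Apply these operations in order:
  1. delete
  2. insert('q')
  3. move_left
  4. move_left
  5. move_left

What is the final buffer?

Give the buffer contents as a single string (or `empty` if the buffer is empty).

Answer: vjqtsql

Derivation:
After op 1 (delete): buffer="vjtsl" (len 5), cursors c1@2 c2@4, authorship .....
After op 2 (insert('q')): buffer="vjqtsql" (len 7), cursors c1@3 c2@6, authorship ..1..2.
After op 3 (move_left): buffer="vjqtsql" (len 7), cursors c1@2 c2@5, authorship ..1..2.
After op 4 (move_left): buffer="vjqtsql" (len 7), cursors c1@1 c2@4, authorship ..1..2.
After op 5 (move_left): buffer="vjqtsql" (len 7), cursors c1@0 c2@3, authorship ..1..2.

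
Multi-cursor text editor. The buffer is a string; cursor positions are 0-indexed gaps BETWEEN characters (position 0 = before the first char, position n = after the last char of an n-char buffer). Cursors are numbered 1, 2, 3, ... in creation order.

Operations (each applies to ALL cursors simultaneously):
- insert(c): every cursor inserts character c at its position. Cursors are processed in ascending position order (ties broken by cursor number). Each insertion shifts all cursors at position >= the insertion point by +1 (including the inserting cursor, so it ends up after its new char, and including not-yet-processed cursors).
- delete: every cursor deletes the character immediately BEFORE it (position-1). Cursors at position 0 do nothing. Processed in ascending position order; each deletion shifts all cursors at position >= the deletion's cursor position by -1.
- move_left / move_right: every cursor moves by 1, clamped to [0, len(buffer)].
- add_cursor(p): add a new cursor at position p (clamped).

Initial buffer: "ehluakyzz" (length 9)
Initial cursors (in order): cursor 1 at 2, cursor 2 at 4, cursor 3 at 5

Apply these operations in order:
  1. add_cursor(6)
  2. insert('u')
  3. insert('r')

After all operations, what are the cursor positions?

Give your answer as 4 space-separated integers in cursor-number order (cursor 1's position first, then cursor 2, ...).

Answer: 4 8 11 14

Derivation:
After op 1 (add_cursor(6)): buffer="ehluakyzz" (len 9), cursors c1@2 c2@4 c3@5 c4@6, authorship .........
After op 2 (insert('u')): buffer="ehuluuaukuyzz" (len 13), cursors c1@3 c2@6 c3@8 c4@10, authorship ..1..2.3.4...
After op 3 (insert('r')): buffer="ehurluuraurkuryzz" (len 17), cursors c1@4 c2@8 c3@11 c4@14, authorship ..11..22.33.44...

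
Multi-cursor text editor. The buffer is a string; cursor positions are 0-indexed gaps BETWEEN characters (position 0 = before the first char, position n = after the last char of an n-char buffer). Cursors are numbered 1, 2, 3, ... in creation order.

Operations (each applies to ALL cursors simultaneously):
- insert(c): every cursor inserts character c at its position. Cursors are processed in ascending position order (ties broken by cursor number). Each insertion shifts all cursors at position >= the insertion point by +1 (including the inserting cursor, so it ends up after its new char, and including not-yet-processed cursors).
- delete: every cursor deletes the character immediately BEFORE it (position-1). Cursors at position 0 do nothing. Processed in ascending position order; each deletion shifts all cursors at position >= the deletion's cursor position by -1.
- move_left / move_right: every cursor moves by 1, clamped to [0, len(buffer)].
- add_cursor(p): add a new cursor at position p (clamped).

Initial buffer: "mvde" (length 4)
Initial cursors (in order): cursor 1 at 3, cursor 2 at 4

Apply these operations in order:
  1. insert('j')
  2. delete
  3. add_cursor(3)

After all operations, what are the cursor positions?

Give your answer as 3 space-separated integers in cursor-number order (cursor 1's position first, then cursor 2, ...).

Answer: 3 4 3

Derivation:
After op 1 (insert('j')): buffer="mvdjej" (len 6), cursors c1@4 c2@6, authorship ...1.2
After op 2 (delete): buffer="mvde" (len 4), cursors c1@3 c2@4, authorship ....
After op 3 (add_cursor(3)): buffer="mvde" (len 4), cursors c1@3 c3@3 c2@4, authorship ....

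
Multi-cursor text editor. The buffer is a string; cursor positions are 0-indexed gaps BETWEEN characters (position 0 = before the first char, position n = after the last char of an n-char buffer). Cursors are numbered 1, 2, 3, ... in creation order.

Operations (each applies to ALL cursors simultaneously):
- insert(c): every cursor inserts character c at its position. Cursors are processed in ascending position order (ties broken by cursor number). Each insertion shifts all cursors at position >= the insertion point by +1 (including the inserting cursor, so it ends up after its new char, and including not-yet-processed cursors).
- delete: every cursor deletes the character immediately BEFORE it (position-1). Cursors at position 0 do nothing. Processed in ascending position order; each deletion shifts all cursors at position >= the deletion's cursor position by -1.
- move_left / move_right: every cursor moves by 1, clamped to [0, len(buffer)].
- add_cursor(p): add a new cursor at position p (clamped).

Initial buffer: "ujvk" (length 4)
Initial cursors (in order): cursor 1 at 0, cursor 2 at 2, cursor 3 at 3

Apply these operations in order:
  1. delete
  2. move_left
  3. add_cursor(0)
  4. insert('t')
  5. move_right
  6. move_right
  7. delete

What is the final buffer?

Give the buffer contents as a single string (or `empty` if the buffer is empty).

Answer: tt

Derivation:
After op 1 (delete): buffer="uk" (len 2), cursors c1@0 c2@1 c3@1, authorship ..
After op 2 (move_left): buffer="uk" (len 2), cursors c1@0 c2@0 c3@0, authorship ..
After op 3 (add_cursor(0)): buffer="uk" (len 2), cursors c1@0 c2@0 c3@0 c4@0, authorship ..
After op 4 (insert('t')): buffer="ttttuk" (len 6), cursors c1@4 c2@4 c3@4 c4@4, authorship 1234..
After op 5 (move_right): buffer="ttttuk" (len 6), cursors c1@5 c2@5 c3@5 c4@5, authorship 1234..
After op 6 (move_right): buffer="ttttuk" (len 6), cursors c1@6 c2@6 c3@6 c4@6, authorship 1234..
After op 7 (delete): buffer="tt" (len 2), cursors c1@2 c2@2 c3@2 c4@2, authorship 12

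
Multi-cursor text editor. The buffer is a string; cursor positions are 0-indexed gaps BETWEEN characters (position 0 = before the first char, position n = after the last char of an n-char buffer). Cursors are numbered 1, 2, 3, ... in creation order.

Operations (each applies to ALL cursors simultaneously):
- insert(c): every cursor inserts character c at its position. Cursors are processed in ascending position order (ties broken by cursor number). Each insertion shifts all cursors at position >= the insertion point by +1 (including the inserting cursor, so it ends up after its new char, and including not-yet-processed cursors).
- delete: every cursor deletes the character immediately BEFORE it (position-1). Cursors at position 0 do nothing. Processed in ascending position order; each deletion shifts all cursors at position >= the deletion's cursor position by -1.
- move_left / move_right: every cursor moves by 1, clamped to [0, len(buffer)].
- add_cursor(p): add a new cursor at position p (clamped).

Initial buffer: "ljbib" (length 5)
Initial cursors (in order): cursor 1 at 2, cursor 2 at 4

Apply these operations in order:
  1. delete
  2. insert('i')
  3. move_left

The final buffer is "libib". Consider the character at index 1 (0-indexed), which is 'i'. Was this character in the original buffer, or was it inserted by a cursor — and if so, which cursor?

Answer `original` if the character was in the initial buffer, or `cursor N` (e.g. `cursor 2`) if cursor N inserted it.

After op 1 (delete): buffer="lbb" (len 3), cursors c1@1 c2@2, authorship ...
After op 2 (insert('i')): buffer="libib" (len 5), cursors c1@2 c2@4, authorship .1.2.
After op 3 (move_left): buffer="libib" (len 5), cursors c1@1 c2@3, authorship .1.2.
Authorship (.=original, N=cursor N): . 1 . 2 .
Index 1: author = 1

Answer: cursor 1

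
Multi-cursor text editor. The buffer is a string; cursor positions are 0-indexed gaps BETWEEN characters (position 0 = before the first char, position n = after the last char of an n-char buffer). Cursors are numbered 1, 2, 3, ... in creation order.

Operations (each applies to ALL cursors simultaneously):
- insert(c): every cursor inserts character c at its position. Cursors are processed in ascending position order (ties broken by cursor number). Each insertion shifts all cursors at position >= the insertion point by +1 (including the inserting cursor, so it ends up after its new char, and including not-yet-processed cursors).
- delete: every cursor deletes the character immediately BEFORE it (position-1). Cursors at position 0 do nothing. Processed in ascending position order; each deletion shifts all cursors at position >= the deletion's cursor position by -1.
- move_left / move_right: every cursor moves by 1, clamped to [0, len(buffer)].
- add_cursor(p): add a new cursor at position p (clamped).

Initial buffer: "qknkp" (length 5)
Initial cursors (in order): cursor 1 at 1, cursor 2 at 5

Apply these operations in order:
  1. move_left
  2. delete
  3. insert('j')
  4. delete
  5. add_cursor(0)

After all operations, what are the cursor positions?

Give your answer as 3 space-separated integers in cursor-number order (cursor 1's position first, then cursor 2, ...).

Answer: 0 3 0

Derivation:
After op 1 (move_left): buffer="qknkp" (len 5), cursors c1@0 c2@4, authorship .....
After op 2 (delete): buffer="qknp" (len 4), cursors c1@0 c2@3, authorship ....
After op 3 (insert('j')): buffer="jqknjp" (len 6), cursors c1@1 c2@5, authorship 1...2.
After op 4 (delete): buffer="qknp" (len 4), cursors c1@0 c2@3, authorship ....
After op 5 (add_cursor(0)): buffer="qknp" (len 4), cursors c1@0 c3@0 c2@3, authorship ....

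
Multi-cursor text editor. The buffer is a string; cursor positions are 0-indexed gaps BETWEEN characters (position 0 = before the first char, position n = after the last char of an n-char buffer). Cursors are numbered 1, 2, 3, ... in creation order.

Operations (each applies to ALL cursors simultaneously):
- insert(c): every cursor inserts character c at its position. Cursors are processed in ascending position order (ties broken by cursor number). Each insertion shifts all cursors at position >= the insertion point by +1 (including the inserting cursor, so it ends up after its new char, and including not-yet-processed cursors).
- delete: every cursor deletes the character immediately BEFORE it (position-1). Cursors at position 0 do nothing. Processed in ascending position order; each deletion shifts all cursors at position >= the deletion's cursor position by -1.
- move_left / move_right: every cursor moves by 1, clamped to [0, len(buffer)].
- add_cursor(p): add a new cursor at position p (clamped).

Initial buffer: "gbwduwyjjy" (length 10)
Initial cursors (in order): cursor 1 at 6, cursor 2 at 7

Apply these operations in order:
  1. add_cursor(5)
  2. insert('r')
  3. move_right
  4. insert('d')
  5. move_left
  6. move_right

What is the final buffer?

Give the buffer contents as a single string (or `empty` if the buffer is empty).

Answer: gbwdurwdrydrjdjy

Derivation:
After op 1 (add_cursor(5)): buffer="gbwduwyjjy" (len 10), cursors c3@5 c1@6 c2@7, authorship ..........
After op 2 (insert('r')): buffer="gbwdurwryrjjy" (len 13), cursors c3@6 c1@8 c2@10, authorship .....3.1.2...
After op 3 (move_right): buffer="gbwdurwryrjjy" (len 13), cursors c3@7 c1@9 c2@11, authorship .....3.1.2...
After op 4 (insert('d')): buffer="gbwdurwdrydrjdjy" (len 16), cursors c3@8 c1@11 c2@14, authorship .....3.31.12.2..
After op 5 (move_left): buffer="gbwdurwdrydrjdjy" (len 16), cursors c3@7 c1@10 c2@13, authorship .....3.31.12.2..
After op 6 (move_right): buffer="gbwdurwdrydrjdjy" (len 16), cursors c3@8 c1@11 c2@14, authorship .....3.31.12.2..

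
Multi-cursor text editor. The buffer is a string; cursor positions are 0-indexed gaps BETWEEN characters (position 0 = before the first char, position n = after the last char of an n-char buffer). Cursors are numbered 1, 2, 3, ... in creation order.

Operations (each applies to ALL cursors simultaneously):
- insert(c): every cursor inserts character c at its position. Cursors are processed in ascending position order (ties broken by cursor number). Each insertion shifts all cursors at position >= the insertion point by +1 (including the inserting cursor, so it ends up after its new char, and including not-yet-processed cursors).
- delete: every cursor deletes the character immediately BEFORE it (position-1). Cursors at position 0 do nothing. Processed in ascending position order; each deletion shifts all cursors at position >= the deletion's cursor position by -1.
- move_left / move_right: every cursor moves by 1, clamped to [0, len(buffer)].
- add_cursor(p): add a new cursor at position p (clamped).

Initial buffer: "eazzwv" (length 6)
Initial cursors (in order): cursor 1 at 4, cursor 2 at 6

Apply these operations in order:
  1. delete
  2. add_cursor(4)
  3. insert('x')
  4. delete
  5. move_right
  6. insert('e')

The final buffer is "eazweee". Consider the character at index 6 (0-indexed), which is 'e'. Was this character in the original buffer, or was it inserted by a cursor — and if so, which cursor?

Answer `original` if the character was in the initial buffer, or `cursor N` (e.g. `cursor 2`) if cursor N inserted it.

After op 1 (delete): buffer="eazw" (len 4), cursors c1@3 c2@4, authorship ....
After op 2 (add_cursor(4)): buffer="eazw" (len 4), cursors c1@3 c2@4 c3@4, authorship ....
After op 3 (insert('x')): buffer="eazxwxx" (len 7), cursors c1@4 c2@7 c3@7, authorship ...1.23
After op 4 (delete): buffer="eazw" (len 4), cursors c1@3 c2@4 c3@4, authorship ....
After op 5 (move_right): buffer="eazw" (len 4), cursors c1@4 c2@4 c3@4, authorship ....
After op 6 (insert('e')): buffer="eazweee" (len 7), cursors c1@7 c2@7 c3@7, authorship ....123
Authorship (.=original, N=cursor N): . . . . 1 2 3
Index 6: author = 3

Answer: cursor 3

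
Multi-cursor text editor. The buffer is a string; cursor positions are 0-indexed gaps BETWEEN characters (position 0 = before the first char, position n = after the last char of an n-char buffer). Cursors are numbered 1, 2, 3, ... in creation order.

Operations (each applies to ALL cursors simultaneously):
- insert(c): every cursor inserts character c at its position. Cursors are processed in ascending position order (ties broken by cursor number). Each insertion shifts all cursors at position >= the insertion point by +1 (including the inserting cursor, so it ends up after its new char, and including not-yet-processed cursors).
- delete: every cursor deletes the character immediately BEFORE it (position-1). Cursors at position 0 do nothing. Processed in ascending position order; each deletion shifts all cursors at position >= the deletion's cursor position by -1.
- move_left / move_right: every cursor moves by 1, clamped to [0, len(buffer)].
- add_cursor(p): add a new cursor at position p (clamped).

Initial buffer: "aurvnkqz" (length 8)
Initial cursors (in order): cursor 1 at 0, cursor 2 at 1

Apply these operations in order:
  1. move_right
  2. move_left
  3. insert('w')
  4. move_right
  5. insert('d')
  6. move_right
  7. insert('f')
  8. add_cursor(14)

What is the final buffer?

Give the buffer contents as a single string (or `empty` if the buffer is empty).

After op 1 (move_right): buffer="aurvnkqz" (len 8), cursors c1@1 c2@2, authorship ........
After op 2 (move_left): buffer="aurvnkqz" (len 8), cursors c1@0 c2@1, authorship ........
After op 3 (insert('w')): buffer="wawurvnkqz" (len 10), cursors c1@1 c2@3, authorship 1.2.......
After op 4 (move_right): buffer="wawurvnkqz" (len 10), cursors c1@2 c2@4, authorship 1.2.......
After op 5 (insert('d')): buffer="wadwudrvnkqz" (len 12), cursors c1@3 c2@6, authorship 1.12.2......
After op 6 (move_right): buffer="wadwudrvnkqz" (len 12), cursors c1@4 c2@7, authorship 1.12.2......
After op 7 (insert('f')): buffer="wadwfudrfvnkqz" (len 14), cursors c1@5 c2@9, authorship 1.121.2.2.....
After op 8 (add_cursor(14)): buffer="wadwfudrfvnkqz" (len 14), cursors c1@5 c2@9 c3@14, authorship 1.121.2.2.....

Answer: wadwfudrfvnkqz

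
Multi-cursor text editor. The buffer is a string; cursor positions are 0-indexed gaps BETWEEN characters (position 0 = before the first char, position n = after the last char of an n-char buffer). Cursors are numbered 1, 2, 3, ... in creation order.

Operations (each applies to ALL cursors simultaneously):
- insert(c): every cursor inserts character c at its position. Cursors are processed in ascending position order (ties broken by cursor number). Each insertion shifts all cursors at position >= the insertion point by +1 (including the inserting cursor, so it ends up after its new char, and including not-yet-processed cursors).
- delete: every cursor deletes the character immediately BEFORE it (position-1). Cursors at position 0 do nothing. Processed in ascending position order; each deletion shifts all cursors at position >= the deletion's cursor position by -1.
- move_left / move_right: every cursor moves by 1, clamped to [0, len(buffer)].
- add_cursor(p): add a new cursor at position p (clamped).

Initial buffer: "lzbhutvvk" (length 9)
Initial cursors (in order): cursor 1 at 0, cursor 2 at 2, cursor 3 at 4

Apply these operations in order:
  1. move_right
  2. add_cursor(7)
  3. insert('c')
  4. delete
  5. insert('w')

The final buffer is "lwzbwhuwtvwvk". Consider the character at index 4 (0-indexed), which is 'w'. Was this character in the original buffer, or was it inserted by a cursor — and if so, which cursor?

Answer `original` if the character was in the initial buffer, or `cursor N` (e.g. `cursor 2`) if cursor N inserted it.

After op 1 (move_right): buffer="lzbhutvvk" (len 9), cursors c1@1 c2@3 c3@5, authorship .........
After op 2 (add_cursor(7)): buffer="lzbhutvvk" (len 9), cursors c1@1 c2@3 c3@5 c4@7, authorship .........
After op 3 (insert('c')): buffer="lczbchuctvcvk" (len 13), cursors c1@2 c2@5 c3@8 c4@11, authorship .1..2..3..4..
After op 4 (delete): buffer="lzbhutvvk" (len 9), cursors c1@1 c2@3 c3@5 c4@7, authorship .........
After op 5 (insert('w')): buffer="lwzbwhuwtvwvk" (len 13), cursors c1@2 c2@5 c3@8 c4@11, authorship .1..2..3..4..
Authorship (.=original, N=cursor N): . 1 . . 2 . . 3 . . 4 . .
Index 4: author = 2

Answer: cursor 2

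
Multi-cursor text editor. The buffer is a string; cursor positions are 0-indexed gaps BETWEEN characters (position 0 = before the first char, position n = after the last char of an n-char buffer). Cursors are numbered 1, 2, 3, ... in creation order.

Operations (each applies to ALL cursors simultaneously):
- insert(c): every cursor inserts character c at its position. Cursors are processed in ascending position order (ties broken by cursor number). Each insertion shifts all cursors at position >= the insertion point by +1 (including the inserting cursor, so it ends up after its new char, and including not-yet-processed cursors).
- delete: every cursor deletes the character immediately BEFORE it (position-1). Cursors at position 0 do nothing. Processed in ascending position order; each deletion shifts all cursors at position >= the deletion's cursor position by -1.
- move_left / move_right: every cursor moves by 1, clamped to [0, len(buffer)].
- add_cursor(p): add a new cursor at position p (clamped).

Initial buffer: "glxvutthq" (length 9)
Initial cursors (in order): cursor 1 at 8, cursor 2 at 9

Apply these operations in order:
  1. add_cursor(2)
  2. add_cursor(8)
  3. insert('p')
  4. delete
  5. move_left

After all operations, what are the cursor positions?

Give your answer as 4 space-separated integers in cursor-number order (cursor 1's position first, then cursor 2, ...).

Answer: 7 8 1 7

Derivation:
After op 1 (add_cursor(2)): buffer="glxvutthq" (len 9), cursors c3@2 c1@8 c2@9, authorship .........
After op 2 (add_cursor(8)): buffer="glxvutthq" (len 9), cursors c3@2 c1@8 c4@8 c2@9, authorship .........
After op 3 (insert('p')): buffer="glpxvutthppqp" (len 13), cursors c3@3 c1@11 c4@11 c2@13, authorship ..3......14.2
After op 4 (delete): buffer="glxvutthq" (len 9), cursors c3@2 c1@8 c4@8 c2@9, authorship .........
After op 5 (move_left): buffer="glxvutthq" (len 9), cursors c3@1 c1@7 c4@7 c2@8, authorship .........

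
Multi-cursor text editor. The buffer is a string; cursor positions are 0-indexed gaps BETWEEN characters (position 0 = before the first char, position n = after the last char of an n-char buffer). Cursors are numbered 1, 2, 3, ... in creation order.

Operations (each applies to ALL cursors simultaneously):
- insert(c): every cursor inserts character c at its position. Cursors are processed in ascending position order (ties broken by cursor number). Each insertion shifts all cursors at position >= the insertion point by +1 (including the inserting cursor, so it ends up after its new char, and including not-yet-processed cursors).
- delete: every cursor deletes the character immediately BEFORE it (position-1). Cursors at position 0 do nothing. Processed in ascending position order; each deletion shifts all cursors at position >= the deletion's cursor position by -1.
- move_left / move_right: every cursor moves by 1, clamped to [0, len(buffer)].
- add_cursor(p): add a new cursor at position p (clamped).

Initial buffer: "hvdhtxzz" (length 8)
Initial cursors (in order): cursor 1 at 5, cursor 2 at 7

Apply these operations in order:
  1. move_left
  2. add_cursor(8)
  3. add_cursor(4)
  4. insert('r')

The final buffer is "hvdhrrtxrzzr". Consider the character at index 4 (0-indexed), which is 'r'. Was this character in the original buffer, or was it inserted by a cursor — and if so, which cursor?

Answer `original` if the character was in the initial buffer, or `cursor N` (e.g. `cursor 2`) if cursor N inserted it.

Answer: cursor 1

Derivation:
After op 1 (move_left): buffer="hvdhtxzz" (len 8), cursors c1@4 c2@6, authorship ........
After op 2 (add_cursor(8)): buffer="hvdhtxzz" (len 8), cursors c1@4 c2@6 c3@8, authorship ........
After op 3 (add_cursor(4)): buffer="hvdhtxzz" (len 8), cursors c1@4 c4@4 c2@6 c3@8, authorship ........
After op 4 (insert('r')): buffer="hvdhrrtxrzzr" (len 12), cursors c1@6 c4@6 c2@9 c3@12, authorship ....14..2..3
Authorship (.=original, N=cursor N): . . . . 1 4 . . 2 . . 3
Index 4: author = 1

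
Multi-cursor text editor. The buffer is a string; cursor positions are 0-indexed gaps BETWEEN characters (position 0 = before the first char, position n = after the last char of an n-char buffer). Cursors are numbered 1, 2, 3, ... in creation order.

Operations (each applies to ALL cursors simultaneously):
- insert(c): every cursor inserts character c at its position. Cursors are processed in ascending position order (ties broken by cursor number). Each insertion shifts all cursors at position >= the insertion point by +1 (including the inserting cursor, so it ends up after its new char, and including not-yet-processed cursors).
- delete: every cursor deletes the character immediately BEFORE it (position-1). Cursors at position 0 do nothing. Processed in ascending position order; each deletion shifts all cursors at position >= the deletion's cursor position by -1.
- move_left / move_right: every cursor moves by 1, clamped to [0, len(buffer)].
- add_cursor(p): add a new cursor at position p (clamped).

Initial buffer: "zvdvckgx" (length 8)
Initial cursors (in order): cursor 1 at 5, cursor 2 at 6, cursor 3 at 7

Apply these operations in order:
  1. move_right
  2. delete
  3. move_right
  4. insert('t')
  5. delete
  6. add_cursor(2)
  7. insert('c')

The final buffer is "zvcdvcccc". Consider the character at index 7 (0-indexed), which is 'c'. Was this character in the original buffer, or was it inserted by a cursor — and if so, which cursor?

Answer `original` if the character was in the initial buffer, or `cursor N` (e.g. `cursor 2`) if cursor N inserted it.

After op 1 (move_right): buffer="zvdvckgx" (len 8), cursors c1@6 c2@7 c3@8, authorship ........
After op 2 (delete): buffer="zvdvc" (len 5), cursors c1@5 c2@5 c3@5, authorship .....
After op 3 (move_right): buffer="zvdvc" (len 5), cursors c1@5 c2@5 c3@5, authorship .....
After op 4 (insert('t')): buffer="zvdvcttt" (len 8), cursors c1@8 c2@8 c3@8, authorship .....123
After op 5 (delete): buffer="zvdvc" (len 5), cursors c1@5 c2@5 c3@5, authorship .....
After op 6 (add_cursor(2)): buffer="zvdvc" (len 5), cursors c4@2 c1@5 c2@5 c3@5, authorship .....
After op 7 (insert('c')): buffer="zvcdvcccc" (len 9), cursors c4@3 c1@9 c2@9 c3@9, authorship ..4...123
Authorship (.=original, N=cursor N): . . 4 . . . 1 2 3
Index 7: author = 2

Answer: cursor 2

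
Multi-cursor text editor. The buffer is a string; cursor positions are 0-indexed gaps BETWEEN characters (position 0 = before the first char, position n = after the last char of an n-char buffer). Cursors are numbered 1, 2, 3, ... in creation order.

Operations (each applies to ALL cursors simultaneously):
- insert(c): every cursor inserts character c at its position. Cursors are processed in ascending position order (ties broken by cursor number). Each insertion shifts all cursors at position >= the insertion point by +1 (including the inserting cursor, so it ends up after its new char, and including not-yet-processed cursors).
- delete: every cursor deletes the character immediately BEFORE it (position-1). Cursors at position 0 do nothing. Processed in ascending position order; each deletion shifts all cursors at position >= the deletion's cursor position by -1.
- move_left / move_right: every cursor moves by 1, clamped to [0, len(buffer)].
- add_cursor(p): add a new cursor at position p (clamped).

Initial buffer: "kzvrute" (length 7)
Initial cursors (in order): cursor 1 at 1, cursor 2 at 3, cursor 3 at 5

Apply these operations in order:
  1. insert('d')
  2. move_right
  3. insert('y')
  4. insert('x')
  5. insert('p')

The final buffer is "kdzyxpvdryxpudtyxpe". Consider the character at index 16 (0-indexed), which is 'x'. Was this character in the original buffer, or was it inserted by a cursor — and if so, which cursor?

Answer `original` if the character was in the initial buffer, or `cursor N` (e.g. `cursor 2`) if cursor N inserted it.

Answer: cursor 3

Derivation:
After op 1 (insert('d')): buffer="kdzvdrudte" (len 10), cursors c1@2 c2@5 c3@8, authorship .1..2..3..
After op 2 (move_right): buffer="kdzvdrudte" (len 10), cursors c1@3 c2@6 c3@9, authorship .1..2..3..
After op 3 (insert('y')): buffer="kdzyvdryudtye" (len 13), cursors c1@4 c2@8 c3@12, authorship .1.1.2.2.3.3.
After op 4 (insert('x')): buffer="kdzyxvdryxudtyxe" (len 16), cursors c1@5 c2@10 c3@15, authorship .1.11.2.22.3.33.
After op 5 (insert('p')): buffer="kdzyxpvdryxpudtyxpe" (len 19), cursors c1@6 c2@12 c3@18, authorship .1.111.2.222.3.333.
Authorship (.=original, N=cursor N): . 1 . 1 1 1 . 2 . 2 2 2 . 3 . 3 3 3 .
Index 16: author = 3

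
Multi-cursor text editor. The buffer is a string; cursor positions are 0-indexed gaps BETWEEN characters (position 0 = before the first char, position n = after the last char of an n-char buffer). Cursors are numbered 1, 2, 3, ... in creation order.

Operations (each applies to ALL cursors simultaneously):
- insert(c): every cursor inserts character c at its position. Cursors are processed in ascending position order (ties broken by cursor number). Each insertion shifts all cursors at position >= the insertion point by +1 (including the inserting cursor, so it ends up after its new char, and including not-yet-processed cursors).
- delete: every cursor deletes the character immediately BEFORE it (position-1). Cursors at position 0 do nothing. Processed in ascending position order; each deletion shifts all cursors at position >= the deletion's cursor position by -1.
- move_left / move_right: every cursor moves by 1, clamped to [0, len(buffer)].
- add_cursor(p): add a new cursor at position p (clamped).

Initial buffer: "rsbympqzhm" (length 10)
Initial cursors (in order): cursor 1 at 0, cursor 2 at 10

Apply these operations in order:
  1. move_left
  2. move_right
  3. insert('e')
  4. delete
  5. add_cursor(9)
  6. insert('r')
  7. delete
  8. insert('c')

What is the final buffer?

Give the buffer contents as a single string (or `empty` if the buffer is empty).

Answer: rcsbympqzhcmc

Derivation:
After op 1 (move_left): buffer="rsbympqzhm" (len 10), cursors c1@0 c2@9, authorship ..........
After op 2 (move_right): buffer="rsbympqzhm" (len 10), cursors c1@1 c2@10, authorship ..........
After op 3 (insert('e')): buffer="resbympqzhme" (len 12), cursors c1@2 c2@12, authorship .1.........2
After op 4 (delete): buffer="rsbympqzhm" (len 10), cursors c1@1 c2@10, authorship ..........
After op 5 (add_cursor(9)): buffer="rsbympqzhm" (len 10), cursors c1@1 c3@9 c2@10, authorship ..........
After op 6 (insert('r')): buffer="rrsbympqzhrmr" (len 13), cursors c1@2 c3@11 c2@13, authorship .1........3.2
After op 7 (delete): buffer="rsbympqzhm" (len 10), cursors c1@1 c3@9 c2@10, authorship ..........
After op 8 (insert('c')): buffer="rcsbympqzhcmc" (len 13), cursors c1@2 c3@11 c2@13, authorship .1........3.2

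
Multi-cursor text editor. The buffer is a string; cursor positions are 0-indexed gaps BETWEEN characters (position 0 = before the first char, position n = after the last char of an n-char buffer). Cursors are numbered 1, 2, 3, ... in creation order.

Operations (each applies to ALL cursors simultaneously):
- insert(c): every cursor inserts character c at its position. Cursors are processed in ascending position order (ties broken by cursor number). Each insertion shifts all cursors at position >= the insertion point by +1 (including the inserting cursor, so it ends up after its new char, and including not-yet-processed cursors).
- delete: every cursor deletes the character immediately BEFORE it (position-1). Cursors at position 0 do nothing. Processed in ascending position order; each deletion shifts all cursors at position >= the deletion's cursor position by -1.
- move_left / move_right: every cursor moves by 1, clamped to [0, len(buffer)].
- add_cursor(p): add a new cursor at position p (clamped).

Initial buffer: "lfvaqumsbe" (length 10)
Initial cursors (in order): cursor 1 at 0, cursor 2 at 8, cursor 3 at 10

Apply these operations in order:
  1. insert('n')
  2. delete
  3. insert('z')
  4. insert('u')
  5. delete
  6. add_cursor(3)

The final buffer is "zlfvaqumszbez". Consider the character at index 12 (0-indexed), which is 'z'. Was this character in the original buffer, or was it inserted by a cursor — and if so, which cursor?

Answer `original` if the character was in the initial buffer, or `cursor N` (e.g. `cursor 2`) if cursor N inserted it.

Answer: cursor 3

Derivation:
After op 1 (insert('n')): buffer="nlfvaqumsnben" (len 13), cursors c1@1 c2@10 c3@13, authorship 1........2..3
After op 2 (delete): buffer="lfvaqumsbe" (len 10), cursors c1@0 c2@8 c3@10, authorship ..........
After op 3 (insert('z')): buffer="zlfvaqumszbez" (len 13), cursors c1@1 c2@10 c3@13, authorship 1........2..3
After op 4 (insert('u')): buffer="zulfvaqumszubezu" (len 16), cursors c1@2 c2@12 c3@16, authorship 11........22..33
After op 5 (delete): buffer="zlfvaqumszbez" (len 13), cursors c1@1 c2@10 c3@13, authorship 1........2..3
After op 6 (add_cursor(3)): buffer="zlfvaqumszbez" (len 13), cursors c1@1 c4@3 c2@10 c3@13, authorship 1........2..3
Authorship (.=original, N=cursor N): 1 . . . . . . . . 2 . . 3
Index 12: author = 3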